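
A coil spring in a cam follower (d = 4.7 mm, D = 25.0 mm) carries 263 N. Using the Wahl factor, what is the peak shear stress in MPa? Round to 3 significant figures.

Spring index C = D/d = 25.0/4.7 = 5.3191
K_W = (4C−1)/(4C−4) + 0.615/C = 20.277/17.277 + 0.1156 = 1.2893
τ₀ = 8FD/(πd³) = 8·263·25.0/(π·4.7³) = 52600/326.17 = 161.27 MPa
τ_max = K·τ₀ = 1.2893 × 161.27 = 207.91 MPa

208 MPa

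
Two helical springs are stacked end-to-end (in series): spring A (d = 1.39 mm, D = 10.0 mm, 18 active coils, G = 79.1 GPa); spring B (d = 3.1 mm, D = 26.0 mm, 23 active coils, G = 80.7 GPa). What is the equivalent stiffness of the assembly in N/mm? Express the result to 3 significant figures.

1.09 N/mm

k_A = Gd⁴/(8D³N_a) = (79.1×10³)(1.39⁴)/(8·10.0³·18) = 2.0506 N/mm
k_B = Gd⁴/(8D³N_a) = (80.7×10³)(3.1⁴)/(8·26.0³·23) = 2.3045 N/mm
Series: 1/k_eq = 1/2.0506 + 1/2.3045 = 0.9216; k_eq = 1.0851 N/mm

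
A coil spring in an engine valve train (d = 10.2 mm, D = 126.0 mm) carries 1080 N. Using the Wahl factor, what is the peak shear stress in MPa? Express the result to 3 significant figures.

Spring index C = D/d = 126.0/10.2 = 12.3529
K_W = (4C−1)/(4C−4) + 0.615/C = 48.412/45.412 + 0.0498 = 1.1158
τ₀ = 8FD/(πd³) = 8·1080·126.0/(π·10.2³) = 1.08864e+06/3333.9 = 326.54 MPa
τ_max = K·τ₀ = 1.1158 × 326.54 = 364.37 MPa

364 MPa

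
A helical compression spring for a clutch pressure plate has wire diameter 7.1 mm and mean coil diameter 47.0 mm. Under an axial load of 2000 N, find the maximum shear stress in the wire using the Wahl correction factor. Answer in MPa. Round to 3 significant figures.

Spring index C = D/d = 47.0/7.1 = 6.6197
K_W = (4C−1)/(4C−4) + 0.615/C = 25.479/22.479 + 0.0929 = 1.2264
τ₀ = 8FD/(πd³) = 8·2000·47.0/(π·7.1³) = 752000/1124.4 = 668.79 MPa
τ_max = K·τ₀ = 1.2264 × 668.79 = 820.19 MPa

820 MPa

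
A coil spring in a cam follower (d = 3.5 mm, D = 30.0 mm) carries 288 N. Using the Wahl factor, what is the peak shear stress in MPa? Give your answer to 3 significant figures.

601 MPa

Spring index C = D/d = 30.0/3.5 = 8.5714
K_W = (4C−1)/(4C−4) + 0.615/C = 33.286/30.286 + 0.0717 = 1.1708
τ₀ = 8FD/(πd³) = 8·288·30.0/(π·3.5³) = 69120/134.7 = 513.16 MPa
τ_max = K·τ₀ = 1.1708 × 513.16 = 600.81 MPa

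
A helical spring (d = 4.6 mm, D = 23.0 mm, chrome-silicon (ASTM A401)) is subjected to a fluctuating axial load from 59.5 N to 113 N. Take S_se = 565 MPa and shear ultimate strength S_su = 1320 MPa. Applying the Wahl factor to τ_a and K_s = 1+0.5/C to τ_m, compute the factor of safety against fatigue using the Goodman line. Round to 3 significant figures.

12.4

C = D/d = 23.0/4.6 = 5.0000; K_W = (4C−1)/(4C−4)+0.615/C = 1.3105; K_s = 1+0.5/C = 1.1000
F_a = (F_max−F_min)/2 = 26.75 N; F_m = (F_max+F_min)/2 = 86.25 N
τ_a = K_W·8F_aD/(πd³) = 1.3105 × 16.096 = 21.094 MPa
τ_m = K_s·8F_mD/(πd³) = 1.1000 × 51.898 = 57.088 MPa
Goodman: 1/n_f = τ_a/S_se + τ_m/S_su = 21.094/565 + 57.088/1320 = 0.03733 + 0.04325 = 0.080583
n_f = 1/0.080583 = 12.41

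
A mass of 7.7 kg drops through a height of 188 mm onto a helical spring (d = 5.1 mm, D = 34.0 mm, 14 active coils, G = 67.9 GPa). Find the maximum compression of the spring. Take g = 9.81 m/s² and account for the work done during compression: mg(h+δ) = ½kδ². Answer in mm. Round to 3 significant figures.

59.9 mm

k = Gd⁴/(8D³N_a) = (67.9×10³)(5.1⁴)/(8·34.0³·14) = 10.435 N/mm
W = mg = 7.7 × 9.81 = 75.537 N
½kδ² − Wδ − Wh = 0 → δ = (W + √(W² + 2kWh))/k
δ = (75.537 + √(5705.8 + 296376))/10.435 = (75.537 + 549.62)/10.435 = 59.909 mm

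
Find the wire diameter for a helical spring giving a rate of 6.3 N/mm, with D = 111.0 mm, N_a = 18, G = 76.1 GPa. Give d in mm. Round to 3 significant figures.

11.3 mm

d = (8D³N_a·k / G)^(1/4) = (8·111.0³·18·6.3 / (76.1×10³))^0.25
  = (16304)^0.25 = 11.2998 mm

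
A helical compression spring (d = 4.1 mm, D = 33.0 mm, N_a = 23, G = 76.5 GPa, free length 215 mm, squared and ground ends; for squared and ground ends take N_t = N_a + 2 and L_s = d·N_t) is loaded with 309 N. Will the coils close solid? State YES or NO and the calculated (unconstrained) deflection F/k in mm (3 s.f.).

k = Gd⁴/(8D³N_a) = (76.5×10³)(4.1⁴)/(8·33.0³·23) = 3.2692 N/mm
N_t = 25; L_s = 4.1·25 = 102.5 mm; δ_solid = L₀ − L_s = 215 − 102.5 = 112.5 mm
δ = F/k = 309/3.2692 = 94.519 mm
δ < δ_solid → spring does not go solid

NO, δ = 94.5 mm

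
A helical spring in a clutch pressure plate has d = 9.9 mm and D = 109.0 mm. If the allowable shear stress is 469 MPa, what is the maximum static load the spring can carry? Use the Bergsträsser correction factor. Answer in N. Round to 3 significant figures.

C = D/d = 109.0/9.9 = 11.0101
K_B = (4C+2)/(4C−3) = 46.040/41.040 = 1.1218
τ_max = K·8FD/(πd³) → F_max = τ_allow·πd³/(8DK)
F_max = 469·π·9.9³/(8·109.0·1.1218) = 1.4296e+06/978.24 = 1461.5 N

1460 N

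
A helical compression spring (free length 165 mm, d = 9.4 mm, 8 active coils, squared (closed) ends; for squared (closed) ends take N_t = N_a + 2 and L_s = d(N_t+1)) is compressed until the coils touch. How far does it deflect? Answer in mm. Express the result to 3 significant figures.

N_t = 10; L_s = 9.4·11 = 103.4 mm
δ_solid = L₀ − L_s = 165 − 103.4 = 61.6 mm

61.6 mm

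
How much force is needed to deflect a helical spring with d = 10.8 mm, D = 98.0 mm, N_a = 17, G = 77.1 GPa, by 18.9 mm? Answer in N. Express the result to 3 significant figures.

k = Gd⁴/(8D³N_a) = (77.1×10³)(10.8⁴)/(8·98.0³·17) = 8.1947 N/mm
F = k·δ = 8.1947 × 18.9 = 154.88 N

155 N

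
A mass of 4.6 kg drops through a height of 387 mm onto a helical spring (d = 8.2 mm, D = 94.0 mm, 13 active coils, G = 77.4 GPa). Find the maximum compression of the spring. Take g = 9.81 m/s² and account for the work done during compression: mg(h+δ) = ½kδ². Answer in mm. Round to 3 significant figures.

105 mm

k = Gd⁴/(8D³N_a) = (77.4×10³)(8.2⁴)/(8·94.0³·13) = 4.0512 N/mm
W = mg = 4.6 × 9.81 = 45.126 N
½kδ² − Wδ − Wh = 0 → δ = (W + √(W² + 2kWh))/k
δ = (45.126 + √(2036.4 + 141497))/4.0512 = (45.126 + 378.86)/4.0512 = 104.66 mm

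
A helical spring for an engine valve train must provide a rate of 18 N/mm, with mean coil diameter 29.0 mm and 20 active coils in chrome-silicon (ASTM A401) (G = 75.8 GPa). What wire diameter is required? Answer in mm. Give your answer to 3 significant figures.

5.52 mm

d = (8D³N_a·k / G)^(1/4) = (8·29.0³·20·18 / (75.8×10³))^0.25
  = (926.65)^0.25 = 5.5173 mm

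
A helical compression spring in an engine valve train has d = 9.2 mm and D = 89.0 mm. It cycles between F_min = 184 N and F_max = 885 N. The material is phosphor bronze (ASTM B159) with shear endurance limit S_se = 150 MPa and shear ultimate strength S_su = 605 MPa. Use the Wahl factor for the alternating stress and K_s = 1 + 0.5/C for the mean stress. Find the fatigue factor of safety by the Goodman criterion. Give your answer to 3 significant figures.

C = D/d = 89.0/9.2 = 9.6739; K_W = (4C−1)/(4C−4)+0.615/C = 1.1500; K_s = 1+0.5/C = 1.0517
F_a = (F_max−F_min)/2 = 350.5 N; F_m = (F_max+F_min)/2 = 534.5 N
τ_a = K_W·8F_aD/(πd³) = 1.1500 × 102.01 = 117.32 MPa
τ_m = K_s·8F_mD/(πd³) = 1.0517 × 155.57 = 163.61 MPa
Goodman: 1/n_f = τ_a/S_se + τ_m/S_su = 117.32/150 + 163.61/605 = 0.78212 + 0.27042 = 1.0525
n_f = 1/1.0525 = 0.9501

0.950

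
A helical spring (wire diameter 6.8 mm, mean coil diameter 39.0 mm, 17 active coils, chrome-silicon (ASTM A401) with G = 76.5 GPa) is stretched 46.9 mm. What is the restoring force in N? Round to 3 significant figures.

k = Gd⁴/(8D³N_a) = (76.5×10³)(6.8⁴)/(8·39.0³·17) = 20.275 N/mm
F = k·δ = 20.275 × 46.9 = 950.91 N

951 N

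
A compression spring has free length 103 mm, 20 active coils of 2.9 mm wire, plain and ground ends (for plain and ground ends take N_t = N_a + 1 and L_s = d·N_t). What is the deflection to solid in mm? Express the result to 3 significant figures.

42.1 mm

N_t = 21; L_s = 2.9·21 = 60.9 mm
δ_solid = L₀ − L_s = 103 − 60.9 = 42.1 mm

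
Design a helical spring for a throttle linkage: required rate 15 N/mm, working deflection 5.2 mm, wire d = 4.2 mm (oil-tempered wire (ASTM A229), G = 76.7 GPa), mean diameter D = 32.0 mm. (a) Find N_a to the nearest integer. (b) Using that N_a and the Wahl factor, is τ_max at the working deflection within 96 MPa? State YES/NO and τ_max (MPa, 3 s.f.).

(a) 6 coils; (b) NO, τ_max = 104 MPa

N_a = Gd⁴/(8D³k) = (76.7×10³)(4.2⁴)/(8·32.0³·15) = 6.07 → N_a = 6
Actual rate k = Gd⁴/(8D³·6) = 15.174 N/mm
Working load F = kδ = 15.174·5.2 = 78.905 N
C = 32.0/4.2 = 7.6190; K_W = (4C−1)/(4C−4)+0.615/C = 1.1940
τ_max = K_W·8FD/(πd³) = 1.1940·86.785 = 103.62 MPa
τ_max > 96 MPa → exceeds allowable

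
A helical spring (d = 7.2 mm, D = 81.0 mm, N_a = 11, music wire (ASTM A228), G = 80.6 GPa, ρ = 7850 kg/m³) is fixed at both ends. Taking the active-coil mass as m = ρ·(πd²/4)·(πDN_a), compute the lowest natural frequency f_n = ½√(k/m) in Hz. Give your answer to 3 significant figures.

k = Gd⁴/(8D³N_a) = (80.6×10³)(7.2⁴)/(8·81.0³·11) = 4.6316 N/mm = 4631.6 N/m
Wire length L = πDN_a = π·81.0·11 = 2799.2 mm
m = ρ·(πd²/4)·L = 7850 × 40.715×10⁻⁶ m² × 2.7992 m = 0.89465 kg
f_n = ½√(k/m) = 0.5·√(4631.6/0.89465) = 0.5·√(5177) = 35.976 Hz

36.0 Hz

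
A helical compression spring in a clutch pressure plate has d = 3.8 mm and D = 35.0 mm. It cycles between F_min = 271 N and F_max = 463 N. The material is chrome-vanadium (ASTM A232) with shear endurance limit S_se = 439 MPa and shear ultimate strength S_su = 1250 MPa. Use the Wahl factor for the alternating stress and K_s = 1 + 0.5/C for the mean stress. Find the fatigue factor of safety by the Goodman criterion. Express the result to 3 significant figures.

1.09

C = D/d = 35.0/3.8 = 9.2105; K_W = (4C−1)/(4C−4)+0.615/C = 1.1581; K_s = 1+0.5/C = 1.0543
F_a = (F_max−F_min)/2 = 96 N; F_m = (F_max+F_min)/2 = 367 N
τ_a = K_W·8F_aD/(πd³) = 1.1581 × 155.93 = 180.58 MPa
τ_m = K_s·8F_mD/(πd³) = 1.0543 × 596.11 = 628.47 MPa
Goodman: 1/n_f = τ_a/S_se + τ_m/S_su = 180.58/439 + 628.47/1250 = 0.41135 + 0.50277 = 0.91413
n_f = 1/0.91413 = 1.094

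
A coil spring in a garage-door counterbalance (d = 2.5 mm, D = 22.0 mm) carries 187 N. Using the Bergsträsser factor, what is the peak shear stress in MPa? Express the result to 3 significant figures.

Spring index C = D/d = 22.0/2.5 = 8.8000
K_B = (4C+2)/(4C−3) = 37.200/32.200 = 1.1553
τ₀ = 8FD/(πd³) = 8·187·22.0/(π·2.5³) = 32912/49.087 = 670.48 MPa
τ_max = K·τ₀ = 1.1553 × 670.48 = 774.59 MPa

775 MPa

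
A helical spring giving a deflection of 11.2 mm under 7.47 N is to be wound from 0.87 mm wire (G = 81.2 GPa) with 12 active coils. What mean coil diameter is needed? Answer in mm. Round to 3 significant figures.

Required rate k = F/δ = 7.47/11.2 = 0.66696 N/mm
D = (Gd⁴/(8N_a·k))^(1/3) = (81.2×10³·0.87⁴/(8·12·0.66696))^(1/3)
  = (726.539)^(1/3) = 8.9899 mm

8.99 mm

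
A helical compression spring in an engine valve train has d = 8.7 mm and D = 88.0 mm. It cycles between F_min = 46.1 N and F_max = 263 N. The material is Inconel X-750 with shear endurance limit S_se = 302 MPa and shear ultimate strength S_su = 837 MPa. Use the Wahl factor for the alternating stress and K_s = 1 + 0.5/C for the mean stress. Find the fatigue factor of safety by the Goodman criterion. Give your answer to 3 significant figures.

4.86

C = D/d = 88.0/8.7 = 10.1149; K_W = (4C−1)/(4C−4)+0.615/C = 1.1431; K_s = 1+0.5/C = 1.0494
F_a = (F_max−F_min)/2 = 108.45 N; F_m = (F_max+F_min)/2 = 154.55 N
τ_a = K_W·8F_aD/(πd³) = 1.1431 × 36.906 = 42.186 MPa
τ_m = K_s·8F_mD/(πd³) = 1.0494 × 52.594 = 55.194 MPa
Goodman: 1/n_f = τ_a/S_se + τ_m/S_su = 42.186/302 + 55.194/837 = 0.13969 + 0.06594 = 0.20563
n_f = 1/0.20563 = 4.863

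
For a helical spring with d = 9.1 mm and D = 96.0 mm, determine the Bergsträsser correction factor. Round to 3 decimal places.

1.128

C = D/d = 96.0/9.1 = 10.5495
K_B = (4C+2)/(4C−3) = 44.198/39.198 = 1.1276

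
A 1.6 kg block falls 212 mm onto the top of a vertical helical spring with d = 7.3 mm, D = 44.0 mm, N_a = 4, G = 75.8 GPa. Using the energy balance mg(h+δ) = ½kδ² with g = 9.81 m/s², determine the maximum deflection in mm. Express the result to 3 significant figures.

k = Gd⁴/(8D³N_a) = (75.8×10³)(7.3⁴)/(8·44.0³·4) = 78.968 N/mm
W = mg = 1.6 × 9.81 = 15.696 N
½kδ² − Wδ − Wh = 0 → δ = (W + √(W² + 2kWh))/k
δ = (15.696 + √(246.36 + 525542))/78.968 = (15.696 + 725.11)/78.968 = 9.3811 mm

9.38 mm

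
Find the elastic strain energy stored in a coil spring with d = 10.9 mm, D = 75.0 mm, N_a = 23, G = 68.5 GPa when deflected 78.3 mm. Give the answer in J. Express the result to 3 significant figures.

k = Gd⁴/(8D³N_a) = (68.5×10³)(10.9⁴)/(8·75.0³·23) = 12.456 N/mm
U = ½kδ² = 0.5 × 12.456 × 78.3² = 38185 N·mm = 38.185 J

38.2 J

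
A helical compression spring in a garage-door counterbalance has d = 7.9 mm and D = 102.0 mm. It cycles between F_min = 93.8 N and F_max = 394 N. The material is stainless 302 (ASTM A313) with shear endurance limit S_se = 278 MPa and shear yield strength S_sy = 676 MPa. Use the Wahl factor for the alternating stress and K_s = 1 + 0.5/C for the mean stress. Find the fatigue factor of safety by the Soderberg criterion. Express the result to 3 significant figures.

C = D/d = 102.0/7.9 = 12.9114; K_W = (4C−1)/(4C−4)+0.615/C = 1.1106; K_s = 1+0.5/C = 1.0387
F_a = (F_max−F_min)/2 = 150.1 N; F_m = (F_max+F_min)/2 = 243.9 N
τ_a = K_W·8F_aD/(πd³) = 1.1106 × 79.075 = 87.821 MPa
τ_m = K_s·8F_mD/(πd³) = 1.0387 × 128.49 = 133.47 MPa
Soderberg: 1/n_f = τ_a/S_se + τ_m/S_sy = 87.821/278 + 133.47/676 = 0.31590 + 0.19744 = 0.51334
n_f = 1/0.51334 = 1.948

1.95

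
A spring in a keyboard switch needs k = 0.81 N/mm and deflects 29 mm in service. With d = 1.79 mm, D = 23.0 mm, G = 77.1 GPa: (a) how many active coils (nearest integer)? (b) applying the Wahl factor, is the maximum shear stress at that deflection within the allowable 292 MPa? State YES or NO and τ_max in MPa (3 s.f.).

(a) 10 coils; (b) YES, τ_max = 268 MPa

N_a = Gd⁴/(8D³k) = (77.1×10³)(1.79⁴)/(8·23.0³·0.81) = 10.04 → N_a = 10
Actual rate k = Gd⁴/(8D³·10) = 0.81319 N/mm
Working load F = kδ = 0.81319·29 = 23.583 N
C = 23.0/1.79 = 12.8492; K_W = (4C−1)/(4C−4)+0.615/C = 1.1112
τ_max = K_W·8FD/(πd³) = 1.1112·240.82 = 267.59 MPa
τ_max ≤ 292 MPa → acceptable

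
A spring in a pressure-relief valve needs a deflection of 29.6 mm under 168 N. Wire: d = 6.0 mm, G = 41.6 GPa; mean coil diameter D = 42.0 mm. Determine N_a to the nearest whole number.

16

Required rate k = F/δ = 168/29.6 = 5.6757 N/mm
N_a = Gd⁴/(8D³k) = (41.6×10³ × 6.0⁴)/(8 × 42.0³ × 5.6757)
    = 5.39136e+07 / 3.364e+06 = 16.03 → 16 coils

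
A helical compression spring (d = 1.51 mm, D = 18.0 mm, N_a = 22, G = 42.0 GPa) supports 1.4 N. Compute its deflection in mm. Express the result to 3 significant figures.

6.58 mm

k = Gd⁴/(8D³N_a) = (42.0×10³)(1.51⁴)/(8·18.0³·22) = 0.21273 N/mm
δ = F/k = 1.4 / 0.21273 = 6.5811 mm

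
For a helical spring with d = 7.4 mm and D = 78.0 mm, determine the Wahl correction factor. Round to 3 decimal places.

1.137

C = D/d = 78.0/7.4 = 10.5405
K_W = (4C−1)/(4C−4) + 0.615/C = 41.162/38.162 + 0.0583 = 1.1370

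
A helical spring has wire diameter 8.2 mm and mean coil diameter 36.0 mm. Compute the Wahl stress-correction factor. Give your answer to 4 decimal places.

1.3613

C = D/d = 36.0/8.2 = 4.3902
K_W = (4C−1)/(4C−4) + 0.615/C = 16.561/13.561 + 0.1401 = 1.3613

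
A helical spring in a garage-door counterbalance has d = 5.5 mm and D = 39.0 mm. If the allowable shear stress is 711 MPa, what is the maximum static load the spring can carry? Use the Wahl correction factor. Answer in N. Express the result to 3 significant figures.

985 N

C = D/d = 39.0/5.5 = 7.0909
K_W = (4C−1)/(4C−4) + 0.615/C = 27.364/24.364 + 0.0867 = 1.2099
τ_max = K·8FD/(πd³) → F_max = τ_allow·πd³/(8DK)
F_max = 711·π·5.5³/(8·39.0·1.2099) = 3.7163e+05/377.48 = 984.5 N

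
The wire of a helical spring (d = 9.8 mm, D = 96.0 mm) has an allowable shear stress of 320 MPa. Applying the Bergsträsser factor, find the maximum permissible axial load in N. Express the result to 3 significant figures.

1080 N

C = D/d = 96.0/9.8 = 9.7959
K_B = (4C+2)/(4C−3) = 41.184/36.184 = 1.1382
τ_max = K·8FD/(πd³) → F_max = τ_allow·πd³/(8DK)
F_max = 320·π·9.8³/(8·96.0·1.1382) = 9.4619e+05/874.13 = 1082.4 N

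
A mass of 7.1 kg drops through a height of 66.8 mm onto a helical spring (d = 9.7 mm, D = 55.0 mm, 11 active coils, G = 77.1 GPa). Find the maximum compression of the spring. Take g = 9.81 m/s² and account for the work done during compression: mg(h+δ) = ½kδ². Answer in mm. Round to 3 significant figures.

15.7 mm

k = Gd⁴/(8D³N_a) = (77.1×10³)(9.7⁴)/(8·55.0³·11) = 46.62 N/mm
W = mg = 7.1 × 9.81 = 69.651 N
½kδ² − Wδ − Wh = 0 → δ = (W + √(W² + 2kWh))/k
δ = (69.651 + √(4851.3 + 433815))/46.62 = (69.651 + 662.32)/46.62 = 15.701 mm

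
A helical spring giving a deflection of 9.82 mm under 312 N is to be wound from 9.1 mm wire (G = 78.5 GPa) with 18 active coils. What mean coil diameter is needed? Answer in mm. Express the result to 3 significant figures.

49.0 mm

Required rate k = F/δ = 312/9.82 = 31.772 N/mm
D = (Gd⁴/(8N_a·k))^(1/3) = (78.5×10³·9.1⁴/(8·18·31.772))^(1/3)
  = (117660)^(1/3) = 49.0016 mm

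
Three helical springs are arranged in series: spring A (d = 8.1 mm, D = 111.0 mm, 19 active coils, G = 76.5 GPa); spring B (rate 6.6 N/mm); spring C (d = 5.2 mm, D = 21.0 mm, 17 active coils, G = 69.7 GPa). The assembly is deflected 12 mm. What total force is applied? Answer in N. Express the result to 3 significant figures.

14.9 N

k_A = Gd⁴/(8D³N_a) = (76.5×10³)(8.1⁴)/(8·111.0³·19) = 1.5841 N/mm
k_C = Gd⁴/(8D³N_a) = (69.7×10³)(5.2⁴)/(8·21.0³·17) = 40.462 N/mm
Series: 1/k_eq = 1/1.5841 + 1/6.6 + 1/40.462 = 0.80749; k_eq = 1.2384 N/mm
F = k_eq·δ = 1.2384·12 = 14.861 N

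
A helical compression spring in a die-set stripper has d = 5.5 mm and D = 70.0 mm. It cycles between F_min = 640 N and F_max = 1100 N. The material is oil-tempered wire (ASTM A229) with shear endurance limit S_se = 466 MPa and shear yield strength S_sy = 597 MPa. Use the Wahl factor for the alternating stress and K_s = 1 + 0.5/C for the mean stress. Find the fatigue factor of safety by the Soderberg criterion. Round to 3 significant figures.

0.452

C = D/d = 70.0/5.5 = 12.7273; K_W = (4C−1)/(4C−4)+0.615/C = 1.1123; K_s = 1+0.5/C = 1.0393
F_a = (F_max−F_min)/2 = 230 N; F_m = (F_max+F_min)/2 = 870 N
τ_a = K_W·8F_aD/(πd³) = 1.1123 × 246.42 = 274.09 MPa
τ_m = K_s·8F_mD/(πd³) = 1.0393 × 932.11 = 968.73 MPa
Soderberg: 1/n_f = τ_a/S_se + τ_m/S_sy = 274.09/466 + 968.73/597 = 0.58817 + 1.62267 = 2.2108
n_f = 1/2.2108 = 0.4523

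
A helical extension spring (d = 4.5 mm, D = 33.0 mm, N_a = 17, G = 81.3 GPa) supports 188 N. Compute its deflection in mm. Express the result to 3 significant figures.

k = Gd⁴/(8D³N_a) = (81.3×10³)(4.5⁴)/(8·33.0³·17) = 6.8212 N/mm
δ = F/k = 188 / 6.8212 = 27.561 mm

27.6 mm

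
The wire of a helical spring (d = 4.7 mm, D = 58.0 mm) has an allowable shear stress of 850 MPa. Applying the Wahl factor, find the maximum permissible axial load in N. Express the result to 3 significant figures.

535 N

C = D/d = 58.0/4.7 = 12.3404
K_W = (4C−1)/(4C−4) + 0.615/C = 48.362/45.362 + 0.0498 = 1.1160
τ_max = K·8FD/(πd³) → F_max = τ_allow·πd³/(8DK)
F_max = 850·π·4.7³/(8·58.0·1.1160) = 2.7724e+05/517.81 = 535.42 N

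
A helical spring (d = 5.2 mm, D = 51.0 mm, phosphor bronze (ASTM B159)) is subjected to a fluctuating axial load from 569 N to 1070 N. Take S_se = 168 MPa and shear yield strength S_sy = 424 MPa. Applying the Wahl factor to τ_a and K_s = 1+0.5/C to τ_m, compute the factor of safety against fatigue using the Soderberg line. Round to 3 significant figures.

C = D/d = 51.0/5.2 = 9.8077; K_W = (4C−1)/(4C−4)+0.615/C = 1.1479; K_s = 1+0.5/C = 1.0510
F_a = (F_max−F_min)/2 = 250.5 N; F_m = (F_max+F_min)/2 = 819.5 N
τ_a = K_W·8F_aD/(πd³) = 1.1479 × 231.37 = 265.58 MPa
τ_m = K_s·8F_mD/(πd³) = 1.0510 × 756.92 = 795.51 MPa
Soderberg: 1/n_f = τ_a/S_se + τ_m/S_sy = 265.58/168 + 795.51/424 = 1.58084 + 1.87620 = 3.457
n_f = 1/3.457 = 0.2893

0.289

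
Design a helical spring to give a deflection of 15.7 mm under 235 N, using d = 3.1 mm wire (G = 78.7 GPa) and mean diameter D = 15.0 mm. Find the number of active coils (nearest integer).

18

Required rate k = F/δ = 235/15.7 = 14.968 N/mm
N_a = Gd⁴/(8D³k) = (78.7×10³ × 3.1⁴)/(8 × 15.0³ × 14.968)
    = 7.26811e+06 / 404140 = 17.98 → 18 coils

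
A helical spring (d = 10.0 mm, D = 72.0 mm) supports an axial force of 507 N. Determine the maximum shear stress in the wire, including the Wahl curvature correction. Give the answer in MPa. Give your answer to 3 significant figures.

112 MPa

Spring index C = D/d = 72.0/10.0 = 7.2000
K_W = (4C−1)/(4C−4) + 0.615/C = 27.800/24.800 + 0.0854 = 1.2064
τ₀ = 8FD/(πd³) = 8·507·72.0/(π·10.0³) = 292032/3141.6 = 92.957 MPa
τ_max = K·τ₀ = 1.2064 × 92.957 = 112.14 MPa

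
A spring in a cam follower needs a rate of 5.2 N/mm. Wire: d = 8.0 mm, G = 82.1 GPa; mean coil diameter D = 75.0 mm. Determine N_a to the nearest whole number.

N_a = Gd⁴/(8D³k) = (82.1×10³ × 8.0⁴)/(8 × 75.0³ × 5.2)
    = 3.36282e+08 / 1.755e+07 = 19.16 → 19 coils

19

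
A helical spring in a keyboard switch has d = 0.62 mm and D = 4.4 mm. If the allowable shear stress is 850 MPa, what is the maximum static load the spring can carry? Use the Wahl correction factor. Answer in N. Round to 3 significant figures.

C = D/d = 4.4/0.62 = 7.0968
K_W = (4C−1)/(4C−4) + 0.615/C = 27.387/24.387 + 0.0867 = 1.2097
τ_max = K·8FD/(πd³) → F_max = τ_allow·πd³/(8DK)
F_max = 850·π·0.62³/(8·4.4·1.2097) = 636.42/42.581 = 14.946 N

14.9 N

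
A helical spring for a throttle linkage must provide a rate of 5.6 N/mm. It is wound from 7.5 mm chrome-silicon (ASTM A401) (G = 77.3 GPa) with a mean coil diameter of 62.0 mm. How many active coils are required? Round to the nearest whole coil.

23

N_a = Gd⁴/(8D³k) = (77.3×10³ × 7.5⁴)/(8 × 62.0³ × 5.6)
    = 2.44582e+08 / 1.06771e+07 = 22.91 → 23 coils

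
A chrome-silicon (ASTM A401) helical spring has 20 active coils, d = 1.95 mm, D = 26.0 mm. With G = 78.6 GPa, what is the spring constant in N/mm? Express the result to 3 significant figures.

k = Gd⁴/(8D³N_a) = (78.6×10³ × 1.95⁴) / (8 × 26.0³ × 20)
  = 1.13648e+06 / 2.81216e+06 = 0.40413 N/mm

0.404 N/mm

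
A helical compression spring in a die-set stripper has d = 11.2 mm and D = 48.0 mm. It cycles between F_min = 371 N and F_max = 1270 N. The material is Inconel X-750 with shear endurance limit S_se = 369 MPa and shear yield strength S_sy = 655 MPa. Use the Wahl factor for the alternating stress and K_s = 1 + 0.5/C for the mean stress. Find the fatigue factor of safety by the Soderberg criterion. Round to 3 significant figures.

C = D/d = 48.0/11.2 = 4.2857; K_W = (4C−1)/(4C−4)+0.615/C = 1.3718; K_s = 1+0.5/C = 1.1167
F_a = (F_max−F_min)/2 = 449.5 N; F_m = (F_max+F_min)/2 = 820.5 N
τ_a = K_W·8F_aD/(πd³) = 1.3718 × 39.107 = 53.646 MPa
τ_m = K_s·8F_mD/(πd³) = 1.1167 × 71.385 = 79.713 MPa
Soderberg: 1/n_f = τ_a/S_se + τ_m/S_sy = 53.646/369 + 79.713/655 = 0.14538 + 0.12170 = 0.26708
n_f = 1/0.26708 = 3.744

3.74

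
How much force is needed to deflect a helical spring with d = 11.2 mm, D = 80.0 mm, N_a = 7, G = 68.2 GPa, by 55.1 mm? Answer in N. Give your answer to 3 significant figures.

2060 N

k = Gd⁴/(8D³N_a) = (68.2×10³)(11.2⁴)/(8·80.0³·7) = 37.428 N/mm
F = k·δ = 37.428 × 55.1 = 2062.3 N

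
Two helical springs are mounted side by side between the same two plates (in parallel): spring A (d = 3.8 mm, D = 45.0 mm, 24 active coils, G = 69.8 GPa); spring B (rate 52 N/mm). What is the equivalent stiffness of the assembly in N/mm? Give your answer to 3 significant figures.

52.8 N/mm

k_A = Gd⁴/(8D³N_a) = (69.8×10³)(3.8⁴)/(8·45.0³·24) = 0.83186 N/mm
Parallel: k_eq = 0.83186 + 52 = 52.832 N/mm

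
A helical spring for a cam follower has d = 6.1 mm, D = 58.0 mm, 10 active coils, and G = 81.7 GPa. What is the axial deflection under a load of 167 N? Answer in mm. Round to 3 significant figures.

k = Gd⁴/(8D³N_a) = (81.7×10³)(6.1⁴)/(8·58.0³·10) = 7.2472 N/mm
δ = F/k = 167 / 7.2472 = 23.044 mm

23.0 mm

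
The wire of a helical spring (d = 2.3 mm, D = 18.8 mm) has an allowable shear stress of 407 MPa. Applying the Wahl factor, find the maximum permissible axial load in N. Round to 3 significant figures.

87.7 N

C = D/d = 18.8/2.3 = 8.1739
K_W = (4C−1)/(4C−4) + 0.615/C = 31.696/28.696 + 0.0752 = 1.1798
τ_max = K·8FD/(πd³) → F_max = τ_allow·πd³/(8DK)
F_max = 407·π·2.3³/(8·18.8·1.1798) = 15557/177.44 = 87.675 N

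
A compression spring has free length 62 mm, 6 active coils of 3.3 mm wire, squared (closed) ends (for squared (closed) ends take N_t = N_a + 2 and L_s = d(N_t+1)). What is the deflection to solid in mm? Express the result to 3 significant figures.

N_t = 8; L_s = 3.3·9 = 29.7 mm
δ_solid = L₀ − L_s = 62 − 29.7 = 32.3 mm

32.3 mm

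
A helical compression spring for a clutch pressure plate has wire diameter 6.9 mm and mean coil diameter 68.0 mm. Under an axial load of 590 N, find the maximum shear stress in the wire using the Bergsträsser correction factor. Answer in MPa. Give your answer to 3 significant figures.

354 MPa

Spring index C = D/d = 68.0/6.9 = 9.8551
K_B = (4C+2)/(4C−3) = 41.420/36.420 = 1.1373
τ₀ = 8FD/(πd³) = 8·590·68.0/(π·6.9³) = 320960/1032 = 311 MPa
τ_max = K·τ₀ = 1.1373 × 311 = 353.69 MPa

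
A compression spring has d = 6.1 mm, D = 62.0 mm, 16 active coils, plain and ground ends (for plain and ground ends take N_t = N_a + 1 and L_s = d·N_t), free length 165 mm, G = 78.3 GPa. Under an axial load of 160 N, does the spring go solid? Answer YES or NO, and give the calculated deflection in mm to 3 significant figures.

k = Gd⁴/(8D³N_a) = (78.3×10³)(6.1⁴)/(8·62.0³·16) = 3.5538 N/mm
N_t = 17; L_s = 6.1·17 = 103.7 mm; δ_solid = L₀ − L_s = 165 − 103.7 = 61.3 mm
δ = F/k = 160/3.5538 = 45.022 mm
δ < δ_solid → spring does not go solid

NO, δ = 45.0 mm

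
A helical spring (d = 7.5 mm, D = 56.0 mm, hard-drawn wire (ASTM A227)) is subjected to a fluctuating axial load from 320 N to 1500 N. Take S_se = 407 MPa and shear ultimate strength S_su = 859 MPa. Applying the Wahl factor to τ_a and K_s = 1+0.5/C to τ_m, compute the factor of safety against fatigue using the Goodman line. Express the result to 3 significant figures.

C = D/d = 56.0/7.5 = 7.4667; K_W = (4C−1)/(4C−4)+0.615/C = 1.1983; K_s = 1+0.5/C = 1.0670
F_a = (F_max−F_min)/2 = 590 N; F_m = (F_max+F_min)/2 = 910 N
τ_a = K_W·8F_aD/(πd³) = 1.1983 × 199.43 = 238.99 MPa
τ_m = K_s·8F_mD/(πd³) = 1.0670 × 307.6 = 328.2 MPa
Goodman: 1/n_f = τ_a/S_se + τ_m/S_su = 238.99/407 + 328.2/859 = 0.58720 + 0.38207 = 0.96927
n_f = 1/0.96927 = 1.032

1.03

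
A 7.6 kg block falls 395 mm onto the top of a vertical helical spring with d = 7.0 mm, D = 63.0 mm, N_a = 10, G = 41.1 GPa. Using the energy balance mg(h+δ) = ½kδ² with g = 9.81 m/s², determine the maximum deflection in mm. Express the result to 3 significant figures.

125 mm

k = Gd⁴/(8D³N_a) = (41.1×10³)(7.0⁴)/(8·63.0³·10) = 4.9331 N/mm
W = mg = 7.6 × 9.81 = 74.556 N
½kδ² − Wδ − Wh = 0 → δ = (W + √(W² + 2kWh))/k
δ = (74.556 + √(5558.6 + 290557))/4.9331 = (74.556 + 544.17)/4.9331 = 125.42 mm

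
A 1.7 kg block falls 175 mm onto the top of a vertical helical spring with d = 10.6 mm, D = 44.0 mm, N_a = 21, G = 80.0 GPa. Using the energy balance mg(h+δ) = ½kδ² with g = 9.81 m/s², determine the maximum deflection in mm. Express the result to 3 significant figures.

k = Gd⁴/(8D³N_a) = (80.0×10³)(10.6⁴)/(8·44.0³·21) = 70.574 N/mm
W = mg = 1.7 × 9.81 = 16.677 N
½kδ² − Wδ − Wh = 0 → δ = (W + √(W² + 2kWh))/k
δ = (16.677 + √(278.12 + 411938))/70.574 = (16.677 + 642.04)/70.574 = 9.3337 mm

9.33 mm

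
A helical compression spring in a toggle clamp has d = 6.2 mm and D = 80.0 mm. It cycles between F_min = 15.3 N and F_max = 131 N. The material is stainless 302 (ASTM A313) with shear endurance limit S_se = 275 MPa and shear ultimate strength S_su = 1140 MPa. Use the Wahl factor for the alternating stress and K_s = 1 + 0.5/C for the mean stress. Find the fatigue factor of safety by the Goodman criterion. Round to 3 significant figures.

C = D/d = 80.0/6.2 = 12.9032; K_W = (4C−1)/(4C−4)+0.615/C = 1.1107; K_s = 1+0.5/C = 1.0388
F_a = (F_max−F_min)/2 = 57.85 N; F_m = (F_max+F_min)/2 = 73.15 N
τ_a = K_W·8F_aD/(πd³) = 1.1107 × 49.449 = 54.922 MPa
τ_m = K_s·8F_mD/(πd³) = 1.0388 × 62.527 = 64.95 MPa
Goodman: 1/n_f = τ_a/S_se + τ_m/S_su = 54.922/275 + 64.95/1140 = 0.19972 + 0.05697 = 0.25669
n_f = 1/0.25669 = 3.896

3.90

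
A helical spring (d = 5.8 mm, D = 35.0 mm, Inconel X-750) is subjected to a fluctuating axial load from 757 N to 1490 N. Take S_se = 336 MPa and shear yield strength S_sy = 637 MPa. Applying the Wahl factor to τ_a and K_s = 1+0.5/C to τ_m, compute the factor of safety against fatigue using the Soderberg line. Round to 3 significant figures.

C = D/d = 35.0/5.8 = 6.0345; K_W = (4C−1)/(4C−4)+0.615/C = 1.2509; K_s = 1+0.5/C = 1.0829
F_a = (F_max−F_min)/2 = 366.5 N; F_m = (F_max+F_min)/2 = 1123.5 N
τ_a = K_W·8F_aD/(πd³) = 1.2509 × 167.42 = 209.42 MPa
τ_m = K_s·8F_mD/(πd³) = 1.0829 × 513.21 = 555.74 MPa
Soderberg: 1/n_f = τ_a/S_se + τ_m/S_sy = 209.42/336 + 555.74/637 = 0.62327 + 0.87243 = 1.4957
n_f = 1/1.4957 = 0.6686

0.669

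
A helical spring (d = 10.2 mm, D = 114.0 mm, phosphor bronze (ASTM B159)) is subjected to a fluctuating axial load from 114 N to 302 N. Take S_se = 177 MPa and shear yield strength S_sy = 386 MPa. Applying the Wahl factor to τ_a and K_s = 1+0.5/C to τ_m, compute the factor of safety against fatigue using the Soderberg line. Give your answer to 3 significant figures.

C = D/d = 114.0/10.2 = 11.1765; K_W = (4C−1)/(4C−4)+0.615/C = 1.1287; K_s = 1+0.5/C = 1.0447
F_a = (F_max−F_min)/2 = 94 N; F_m = (F_max+F_min)/2 = 208 N
τ_a = K_W·8F_aD/(πd³) = 1.1287 × 25.714 = 29.024 MPa
τ_m = K_s·8F_mD/(πd³) = 1.0447 × 56.899 = 59.445 MPa
Soderberg: 1/n_f = τ_a/S_se + τ_m/S_sy = 29.024/177 + 59.445/386 = 0.16398 + 0.15400 = 0.31798
n_f = 1/0.31798 = 3.145

3.14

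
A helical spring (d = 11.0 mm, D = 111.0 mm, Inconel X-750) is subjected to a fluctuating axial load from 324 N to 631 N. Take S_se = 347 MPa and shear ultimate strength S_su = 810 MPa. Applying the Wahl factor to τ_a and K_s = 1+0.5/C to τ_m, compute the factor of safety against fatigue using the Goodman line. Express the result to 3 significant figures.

C = D/d = 111.0/11.0 = 10.0909; K_W = (4C−1)/(4C−4)+0.615/C = 1.1434; K_s = 1+0.5/C = 1.0495
F_a = (F_max−F_min)/2 = 153.5 N; F_m = (F_max+F_min)/2 = 477.5 N
τ_a = K_W·8F_aD/(πd³) = 1.1434 × 32.598 = 37.274 MPa
τ_m = K_s·8F_mD/(πd³) = 1.0495 × 101.4 = 106.43 MPa
Goodman: 1/n_f = τ_a/S_se + τ_m/S_su = 37.274/347 + 106.43/810 = 0.10742 + 0.13139 = 0.23881
n_f = 1/0.23881 = 4.187

4.19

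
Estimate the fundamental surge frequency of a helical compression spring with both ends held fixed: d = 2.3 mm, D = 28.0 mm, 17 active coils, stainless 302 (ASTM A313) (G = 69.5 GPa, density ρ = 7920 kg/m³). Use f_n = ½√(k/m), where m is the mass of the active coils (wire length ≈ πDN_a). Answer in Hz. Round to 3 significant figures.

57.5 Hz

k = Gd⁴/(8D³N_a) = (69.5×10³)(2.3⁴)/(8·28.0³·17) = 0.65145 N/mm = 651.45 N/m
Wire length L = πDN_a = π·28.0·17 = 1495.4 mm
m = ρ·(πd²/4)·L = 7920 × 4.1548×10⁻⁶ m² × 1.4954 m = 0.049207 kg
f_n = ½√(k/m) = 0.5·√(651.45/0.049207) = 0.5·√(13239) = 57.53 Hz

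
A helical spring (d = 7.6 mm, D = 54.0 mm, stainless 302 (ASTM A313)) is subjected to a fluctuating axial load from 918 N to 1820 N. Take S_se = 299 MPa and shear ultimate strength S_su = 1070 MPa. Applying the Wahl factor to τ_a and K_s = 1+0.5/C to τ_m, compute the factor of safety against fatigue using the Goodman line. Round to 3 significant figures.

1.00

C = D/d = 54.0/7.6 = 7.1053; K_W = (4C−1)/(4C−4)+0.615/C = 1.2094; K_s = 1+0.5/C = 1.0704
F_a = (F_max−F_min)/2 = 451 N; F_m = (F_max+F_min)/2 = 1369 N
τ_a = K_W·8F_aD/(πd³) = 1.2094 × 141.28 = 170.86 MPa
τ_m = K_s·8F_mD/(πd³) = 1.0704 × 428.84 = 459.02 MPa
Goodman: 1/n_f = τ_a/S_se + τ_m/S_su = 170.86/299 + 459.02/1070 = 0.57144 + 0.42899 = 1.0004
n_f = 1/1.0004 = 0.9996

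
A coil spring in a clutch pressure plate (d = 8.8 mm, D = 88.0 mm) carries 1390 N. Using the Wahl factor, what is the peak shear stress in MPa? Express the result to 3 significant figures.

523 MPa

Spring index C = D/d = 88.0/8.8 = 10.0000
K_W = (4C−1)/(4C−4) + 0.615/C = 39.000/36.000 + 0.0615 = 1.1448
τ₀ = 8FD/(πd³) = 8·1390·88.0/(π·8.8³) = 978560/2140.9 = 457.08 MPa
τ_max = K·τ₀ = 1.1448 × 457.08 = 523.28 MPa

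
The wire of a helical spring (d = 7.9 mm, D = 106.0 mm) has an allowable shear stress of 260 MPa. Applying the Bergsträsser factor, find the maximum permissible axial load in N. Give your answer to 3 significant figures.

C = D/d = 106.0/7.9 = 13.4177
K_B = (4C+2)/(4C−3) = 55.671/50.671 = 1.0987
τ_max = K·8FD/(πd³) → F_max = τ_allow·πd³/(8DK)
F_max = 260·π·7.9³/(8·106.0·1.0987) = 4.0272e+05/931.68 = 432.25 N

432 N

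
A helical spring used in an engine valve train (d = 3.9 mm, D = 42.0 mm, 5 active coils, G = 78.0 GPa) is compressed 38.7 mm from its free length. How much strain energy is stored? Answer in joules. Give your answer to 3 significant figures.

4.56 J

k = Gd⁴/(8D³N_a) = (78.0×10³)(3.9⁴)/(8·42.0³·5) = 6.089 N/mm
U = ½kδ² = 0.5 × 6.089 × 38.7² = 4559.7 N·mm = 4.5597 J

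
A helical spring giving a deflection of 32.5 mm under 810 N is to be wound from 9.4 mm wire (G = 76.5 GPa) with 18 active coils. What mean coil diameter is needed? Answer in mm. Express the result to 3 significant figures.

Required rate k = F/δ = 810/32.5 = 24.923 N/mm
D = (Gd⁴/(8N_a·k))^(1/3) = (76.5×10³·9.4⁴/(8·18·24.923))^(1/3)
  = (166421)^(1/3) = 55.0051 mm

55.0 mm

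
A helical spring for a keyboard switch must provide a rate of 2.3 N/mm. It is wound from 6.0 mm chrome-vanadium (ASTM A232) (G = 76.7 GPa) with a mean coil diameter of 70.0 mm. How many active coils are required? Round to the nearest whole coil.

N_a = Gd⁴/(8D³k) = (76.7×10³ × 6.0⁴)/(8 × 70.0³ × 2.3)
    = 9.94032e+07 / 6.3112e+06 = 15.75 → 16 coils

16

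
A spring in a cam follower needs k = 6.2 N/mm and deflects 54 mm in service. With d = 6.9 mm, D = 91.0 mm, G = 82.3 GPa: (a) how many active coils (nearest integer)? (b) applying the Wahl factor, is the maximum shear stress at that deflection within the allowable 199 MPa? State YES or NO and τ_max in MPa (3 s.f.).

N_a = Gd⁴/(8D³k) = (82.3×10³)(6.9⁴)/(8·91.0³·6.2) = 4.991 → N_a = 5
Actual rate k = Gd⁴/(8D³·5) = 6.1889 N/mm
Working load F = kδ = 6.1889·54 = 334.2 N
C = 91.0/6.9 = 13.1884; K_W = (4C−1)/(4C−4)+0.615/C = 1.1082
τ_max = K_W·8FD/(πd³) = 1.1082·235.74 = 261.24 MPa
τ_max > 199 MPa → exceeds allowable

(a) 5 coils; (b) NO, τ_max = 261 MPa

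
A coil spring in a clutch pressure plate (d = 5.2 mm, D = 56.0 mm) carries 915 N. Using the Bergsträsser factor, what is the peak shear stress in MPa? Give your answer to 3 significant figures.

1040 MPa

Spring index C = D/d = 56.0/5.2 = 10.7692
K_B = (4C+2)/(4C−3) = 45.077/40.077 = 1.1248
τ₀ = 8FD/(πd³) = 8·915·56.0/(π·5.2³) = 409920/441.73 = 927.98 MPa
τ_max = K·τ₀ = 1.1248 × 927.98 = 1043.8 MPa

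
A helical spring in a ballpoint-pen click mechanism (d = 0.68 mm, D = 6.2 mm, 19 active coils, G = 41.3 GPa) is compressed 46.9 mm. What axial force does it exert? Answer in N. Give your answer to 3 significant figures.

11.4 N

k = Gd⁴/(8D³N_a) = (41.3×10³)(0.68⁴)/(8·6.2³·19) = 0.24376 N/mm
F = k·δ = 0.24376 × 46.9 = 11.432 N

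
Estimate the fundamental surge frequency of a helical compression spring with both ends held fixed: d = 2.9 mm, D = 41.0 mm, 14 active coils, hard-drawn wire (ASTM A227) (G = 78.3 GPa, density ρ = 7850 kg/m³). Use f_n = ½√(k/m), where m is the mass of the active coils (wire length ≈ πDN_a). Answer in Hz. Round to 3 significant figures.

k = Gd⁴/(8D³N_a) = (78.3×10³)(2.9⁴)/(8·41.0³·14) = 0.71744 N/mm = 717.44 N/m
Wire length L = πDN_a = π·41.0·14 = 1803.3 mm
m = ρ·(πd²/4)·L = 7850 × 6.6052×10⁻⁶ m² × 1.8033 m = 0.093501 kg
f_n = ½√(k/m) = 0.5·√(717.44/0.093501) = 0.5·√(7673) = 43.798 Hz

43.8 Hz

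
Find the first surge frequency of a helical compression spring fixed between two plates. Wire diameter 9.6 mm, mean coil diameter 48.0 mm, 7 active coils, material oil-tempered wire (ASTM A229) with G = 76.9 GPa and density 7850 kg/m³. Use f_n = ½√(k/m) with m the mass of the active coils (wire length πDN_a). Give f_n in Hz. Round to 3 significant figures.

210 Hz

k = Gd⁴/(8D³N_a) = (76.9×10³)(9.6⁴)/(8·48.0³·7) = 105.46 N/mm = 1.0546e+05 N/m
Wire length L = πDN_a = π·48.0·7 = 1055.6 mm
m = ρ·(πd²/4)·L = 7850 × 72.382×10⁻⁶ m² × 1.0556 m = 0.59978 kg
f_n = ½√(k/m) = 0.5·√(1.0546e+05/0.59978) = 0.5·√(1.7584e+05) = 209.66 Hz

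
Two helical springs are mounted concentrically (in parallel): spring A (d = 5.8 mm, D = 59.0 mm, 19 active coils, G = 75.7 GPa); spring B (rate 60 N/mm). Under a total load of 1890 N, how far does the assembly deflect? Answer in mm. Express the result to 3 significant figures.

k_A = Gd⁴/(8D³N_a) = (75.7×10³)(5.8⁴)/(8·59.0³·19) = 2.7442 N/mm
Parallel: k_eq = 2.7442 + 60 = 62.744 N/mm
δ = F/k_eq = 1890/62.744 = 30.122 mm

30.1 mm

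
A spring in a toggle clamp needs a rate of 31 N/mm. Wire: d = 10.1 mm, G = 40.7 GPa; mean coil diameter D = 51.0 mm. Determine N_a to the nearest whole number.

N_a = Gd⁴/(8D³k) = (40.7×10³ × 10.1⁴)/(8 × 51.0³ × 31)
    = 4.23526e+08 / 3.28974e+07 = 12.87 → 13 coils

13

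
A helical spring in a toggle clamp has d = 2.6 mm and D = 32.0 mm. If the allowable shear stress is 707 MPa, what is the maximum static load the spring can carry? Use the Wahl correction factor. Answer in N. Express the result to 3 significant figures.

C = D/d = 32.0/2.6 = 12.3077
K_W = (4C−1)/(4C−4) + 0.615/C = 48.231/45.231 + 0.0500 = 1.1163
τ_max = K·8FD/(πd³) → F_max = τ_allow·πd³/(8DK)
F_max = 707·π·2.6³/(8·32.0·1.1163) = 39038/285.77 = 136.61 N

137 N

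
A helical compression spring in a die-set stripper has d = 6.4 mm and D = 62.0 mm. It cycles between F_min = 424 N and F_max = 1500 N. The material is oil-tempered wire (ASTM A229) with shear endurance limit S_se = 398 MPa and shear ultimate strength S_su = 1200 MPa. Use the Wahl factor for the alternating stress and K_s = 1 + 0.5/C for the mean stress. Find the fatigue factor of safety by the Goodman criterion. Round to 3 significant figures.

C = D/d = 62.0/6.4 = 9.6875; K_W = (4C−1)/(4C−4)+0.615/C = 1.1498; K_s = 1+0.5/C = 1.0516
F_a = (F_max−F_min)/2 = 538 N; F_m = (F_max+F_min)/2 = 962 N
τ_a = K_W·8F_aD/(πd³) = 1.1498 × 324.02 = 372.57 MPa
τ_m = K_s·8F_mD/(πd³) = 1.0516 × 579.38 = 609.29 MPa
Goodman: 1/n_f = τ_a/S_se + τ_m/S_su = 372.57/398 + 609.29/1200 = 0.93609 + 0.50774 = 1.4438
n_f = 1/1.4438 = 0.6926

0.693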